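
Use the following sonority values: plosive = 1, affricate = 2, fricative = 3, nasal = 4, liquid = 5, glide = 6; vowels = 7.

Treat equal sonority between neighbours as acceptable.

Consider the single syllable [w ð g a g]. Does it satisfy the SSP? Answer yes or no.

Onset: /w/ is a glide (sonority 6), /ð/ is a fricative (sonority 3), /g/ is a plosive (sonority 1); then the nucleus /a/ (sonority 7).
Onset profile 6-3-1-7 — does not rise throughout.
Coda: /g/ is a plosive (sonority 1).
Coda profile 7-1 — falls from the nucleus.

no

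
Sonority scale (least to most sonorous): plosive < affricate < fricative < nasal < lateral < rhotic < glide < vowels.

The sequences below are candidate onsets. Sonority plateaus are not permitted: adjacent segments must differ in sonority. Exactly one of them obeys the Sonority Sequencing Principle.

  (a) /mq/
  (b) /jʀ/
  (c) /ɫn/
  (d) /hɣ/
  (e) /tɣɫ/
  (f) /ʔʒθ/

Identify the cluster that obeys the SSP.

(a) /mq/: profile 4-1 — violates.
(b) /jʀ/: profile 7-6 — violates.
(c) /ɫn/: profile 5-4 — violates.
(d) /hɣ/: profile 3-3 — violates.
(e) /tɣɫ/: profile 1-3-5 — obeys.
(f) /ʔʒθ/: profile 1-3-3 — violates.

e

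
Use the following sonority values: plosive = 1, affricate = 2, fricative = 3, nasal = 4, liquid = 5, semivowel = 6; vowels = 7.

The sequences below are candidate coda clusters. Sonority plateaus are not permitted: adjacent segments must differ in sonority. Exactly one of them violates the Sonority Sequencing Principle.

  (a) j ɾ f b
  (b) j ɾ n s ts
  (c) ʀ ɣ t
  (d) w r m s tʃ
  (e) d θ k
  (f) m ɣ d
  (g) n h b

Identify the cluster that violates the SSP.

(a) j ɾ f b: profile 6-5-3-1 — obeys.
(b) j ɾ n s ts: profile 6-5-4-3-2 — obeys.
(c) ʀ ɣ t: profile 5-3-1 — obeys.
(d) w r m s tʃ: profile 6-5-4-3-2 — obeys.
(e) d θ k: profile 1-3-1 — violates.
(f) m ɣ d: profile 4-3-1 — obeys.
(g) n h b: profile 4-3-1 — obeys.

e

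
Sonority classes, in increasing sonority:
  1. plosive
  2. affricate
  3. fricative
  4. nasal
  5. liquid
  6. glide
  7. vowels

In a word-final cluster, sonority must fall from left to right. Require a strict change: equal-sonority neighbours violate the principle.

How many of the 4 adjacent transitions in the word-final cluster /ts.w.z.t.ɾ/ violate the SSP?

/ts/ is an affricate (sonority 2).
/w/ is a glide (sonority 6).
/z/ is a fricative (sonority 3).
/t/ is a plosive (sonority 1).
/ɾ/ is a liquid (sonority 5).
/ts/→/w/: 2→6 (does not fall) — violation.
/w/→/z/: 6→3 (falls) — ok.
/z/→/t/: 3→1 (falls) — ok.
/t/→/ɾ/: 1→5 (does not fall) — violation.

2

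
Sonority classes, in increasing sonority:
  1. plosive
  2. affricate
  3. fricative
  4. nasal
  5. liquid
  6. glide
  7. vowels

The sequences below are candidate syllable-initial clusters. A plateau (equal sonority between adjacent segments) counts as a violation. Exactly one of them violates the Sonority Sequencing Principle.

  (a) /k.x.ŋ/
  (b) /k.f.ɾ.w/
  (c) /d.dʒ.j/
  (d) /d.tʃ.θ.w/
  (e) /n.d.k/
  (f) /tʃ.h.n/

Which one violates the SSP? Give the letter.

e

(a) 1-3-4 → obeys
(b) 1-3-5-6 → obeys
(c) 1-2-6 → obeys
(d) 1-2-3-6 → obeys
(e) 4-1-1 → violates
(f) 2-3-4 → obeys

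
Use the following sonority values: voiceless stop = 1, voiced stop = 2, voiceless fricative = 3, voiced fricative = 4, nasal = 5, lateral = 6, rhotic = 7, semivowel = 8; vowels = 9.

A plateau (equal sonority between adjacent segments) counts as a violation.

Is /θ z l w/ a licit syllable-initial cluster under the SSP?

/θ/ — voiceless fricative, sonority 3.
/z/ — voiced fricative, sonority 4.
/l/ — lateral, sonority 6.
/w/ — semivowel, sonority 8.
The profile 3-4-6-8 strictly rises, so the syllable-initial cluster satisfies the SSP.

yes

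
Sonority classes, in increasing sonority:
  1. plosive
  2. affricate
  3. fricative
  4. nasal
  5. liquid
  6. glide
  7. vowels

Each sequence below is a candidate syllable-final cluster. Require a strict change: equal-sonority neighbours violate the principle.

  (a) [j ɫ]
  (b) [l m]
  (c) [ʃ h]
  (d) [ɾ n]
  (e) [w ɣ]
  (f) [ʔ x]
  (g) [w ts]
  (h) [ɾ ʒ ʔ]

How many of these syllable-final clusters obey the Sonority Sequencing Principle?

6

(a) sonority 6-5: well-formed.
(b) sonority 5-4: well-formed.
(c) sonority 3-3: ill-formed.
(d) sonority 5-4: well-formed.
(e) sonority 6-3: well-formed.
(f) sonority 1-3: ill-formed.
(g) sonority 6-2: well-formed.
(h) sonority 5-3-1: well-formed.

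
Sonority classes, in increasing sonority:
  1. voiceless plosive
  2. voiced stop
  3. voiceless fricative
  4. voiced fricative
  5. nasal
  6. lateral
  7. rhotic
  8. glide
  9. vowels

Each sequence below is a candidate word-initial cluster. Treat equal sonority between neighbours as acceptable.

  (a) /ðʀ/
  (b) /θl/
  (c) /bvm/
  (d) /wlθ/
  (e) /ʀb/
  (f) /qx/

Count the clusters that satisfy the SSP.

(a) 4-7 → obeys
(b) 3-6 → obeys
(c) 2-4-5 → obeys
(d) 8-6-3 → violates
(e) 7-2 → violates
(f) 1-3 → obeys

4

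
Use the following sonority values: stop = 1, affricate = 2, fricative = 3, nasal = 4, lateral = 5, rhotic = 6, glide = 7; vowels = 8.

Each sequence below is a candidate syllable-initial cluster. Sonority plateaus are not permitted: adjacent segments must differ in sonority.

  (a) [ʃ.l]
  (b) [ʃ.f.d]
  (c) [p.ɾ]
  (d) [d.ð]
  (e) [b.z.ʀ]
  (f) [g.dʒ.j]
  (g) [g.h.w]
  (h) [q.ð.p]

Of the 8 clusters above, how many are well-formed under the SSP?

(a) [ʃ.l]: profile 3-5 — obeys.
(b) [ʃ.f.d]: profile 3-3-1 — violates.
(c) [p.ɾ]: profile 1-6 — obeys.
(d) [d.ð]: profile 1-3 — obeys.
(e) [b.z.ʀ]: profile 1-3-6 — obeys.
(f) [g.dʒ.j]: profile 1-2-7 — obeys.
(g) [g.h.w]: profile 1-3-7 — obeys.
(h) [q.ð.p]: profile 1-3-1 — violates.

6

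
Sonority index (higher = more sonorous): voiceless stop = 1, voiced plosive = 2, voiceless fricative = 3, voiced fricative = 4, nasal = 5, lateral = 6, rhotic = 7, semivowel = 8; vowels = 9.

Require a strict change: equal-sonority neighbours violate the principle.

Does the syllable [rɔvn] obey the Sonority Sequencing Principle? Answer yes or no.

Onset: /r/ is a rhotic (sonority 7); then the nucleus /ɔ/ (sonority 9).
Onset profile 7-9 — rises to the nucleus.
Coda: /v/ is a voiced fricative (sonority 4), /n/ is a nasal (sonority 5).
Coda profile 9-4-5 — does not strictly fall throughout.

no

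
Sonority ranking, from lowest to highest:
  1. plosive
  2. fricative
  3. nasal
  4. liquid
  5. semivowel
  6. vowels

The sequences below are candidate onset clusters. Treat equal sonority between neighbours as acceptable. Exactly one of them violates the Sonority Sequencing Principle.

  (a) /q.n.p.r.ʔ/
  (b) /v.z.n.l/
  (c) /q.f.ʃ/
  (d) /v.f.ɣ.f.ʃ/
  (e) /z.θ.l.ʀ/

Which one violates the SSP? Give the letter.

(a) 1-3-1-4-1 → violates
(b) 2-2-3-4 → obeys
(c) 1-2-2 → obeys
(d) 2-2-2-2-2 → obeys
(e) 2-2-4-4 → obeys

a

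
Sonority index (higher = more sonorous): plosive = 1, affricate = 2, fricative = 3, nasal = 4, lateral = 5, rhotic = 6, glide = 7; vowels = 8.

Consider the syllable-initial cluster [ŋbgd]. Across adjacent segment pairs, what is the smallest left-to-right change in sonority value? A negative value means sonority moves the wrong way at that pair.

/ŋ/: nasal = 4.
/b/: plosive = 1.
/g/: plosive = 1.
/d/: plosive = 1.
/ŋ/→/b/: change -3.
/b/→/g/: change +0.
/g/→/d/: change +0.
Minimum = -3.

-3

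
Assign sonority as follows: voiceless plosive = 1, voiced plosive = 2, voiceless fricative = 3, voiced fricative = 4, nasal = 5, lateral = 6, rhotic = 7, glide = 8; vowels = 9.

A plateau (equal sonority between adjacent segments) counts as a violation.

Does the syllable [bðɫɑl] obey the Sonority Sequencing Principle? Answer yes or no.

Onset: /b/ is a voiced plosive (sonority 2), /ð/ is a voiced fricative (sonority 4), /ɫ/ is a lateral (sonority 6); then the nucleus /ɑ/ (sonority 9).
Onset profile 2-4-6-9 — rises to the nucleus.
Coda: /l/ is a lateral (sonority 6).
Coda profile 9-6 — falls from the nucleus.

yes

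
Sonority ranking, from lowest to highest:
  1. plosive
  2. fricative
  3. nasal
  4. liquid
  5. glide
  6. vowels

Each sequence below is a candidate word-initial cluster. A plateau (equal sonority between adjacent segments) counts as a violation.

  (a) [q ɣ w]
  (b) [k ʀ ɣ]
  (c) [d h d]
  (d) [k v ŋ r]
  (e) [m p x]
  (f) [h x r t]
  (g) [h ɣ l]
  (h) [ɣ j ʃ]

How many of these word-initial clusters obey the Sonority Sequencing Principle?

2

(a) [q ɣ w]: profile 1-2-5 — obeys.
(b) [k ʀ ɣ]: profile 1-4-2 — violates.
(c) [d h d]: profile 1-2-1 — violates.
(d) [k v ŋ r]: profile 1-2-3-4 — obeys.
(e) [m p x]: profile 3-1-2 — violates.
(f) [h x r t]: profile 2-2-4-1 — violates.
(g) [h ɣ l]: profile 2-2-4 — violates.
(h) [ɣ j ʃ]: profile 2-5-2 — violates.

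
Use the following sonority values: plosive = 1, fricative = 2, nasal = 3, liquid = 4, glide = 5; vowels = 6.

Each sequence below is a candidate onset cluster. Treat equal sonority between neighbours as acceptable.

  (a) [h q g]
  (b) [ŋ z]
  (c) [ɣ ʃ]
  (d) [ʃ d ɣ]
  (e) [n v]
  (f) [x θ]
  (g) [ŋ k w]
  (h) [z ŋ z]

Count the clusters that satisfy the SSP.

(a) [h q g]: profile 2-1-1 — violates.
(b) [ŋ z]: profile 3-2 — violates.
(c) [ɣ ʃ]: profile 2-2 — obeys.
(d) [ʃ d ɣ]: profile 2-1-2 — violates.
(e) [n v]: profile 3-2 — violates.
(f) [x θ]: profile 2-2 — obeys.
(g) [ŋ k w]: profile 3-1-5 — violates.
(h) [z ŋ z]: profile 2-3-2 — violates.

2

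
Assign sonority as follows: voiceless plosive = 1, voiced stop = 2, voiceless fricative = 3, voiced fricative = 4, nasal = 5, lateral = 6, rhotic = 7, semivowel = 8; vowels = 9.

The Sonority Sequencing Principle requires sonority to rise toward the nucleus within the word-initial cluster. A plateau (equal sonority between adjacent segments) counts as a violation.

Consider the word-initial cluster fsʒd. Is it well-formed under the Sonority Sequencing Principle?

no

/f/ is a voiceless fricative (sonority 3).
/s/ is a voiceless fricative (sonority 3).
/ʒ/ is a voiced fricative (sonority 4).
/d/ is a voiced stop (sonority 2).
The profile is 3-3-4-2. Between /f/ (3) and /s/ (3) sonority does not rise, so the cluster violates the SSP.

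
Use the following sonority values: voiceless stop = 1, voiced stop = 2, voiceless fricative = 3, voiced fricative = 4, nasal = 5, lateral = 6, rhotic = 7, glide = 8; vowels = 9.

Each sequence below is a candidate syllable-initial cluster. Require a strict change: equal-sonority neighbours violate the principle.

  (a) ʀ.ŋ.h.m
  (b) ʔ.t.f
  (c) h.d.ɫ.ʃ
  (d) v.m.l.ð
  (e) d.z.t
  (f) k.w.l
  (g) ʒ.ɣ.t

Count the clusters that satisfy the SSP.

(a) 7-5-3-5 → violates
(b) 1-1-3 → violates
(c) 3-2-6-3 → violates
(d) 4-5-6-4 → violates
(e) 2-4-1 → violates
(f) 1-8-6 → violates
(g) 4-4-1 → violates

0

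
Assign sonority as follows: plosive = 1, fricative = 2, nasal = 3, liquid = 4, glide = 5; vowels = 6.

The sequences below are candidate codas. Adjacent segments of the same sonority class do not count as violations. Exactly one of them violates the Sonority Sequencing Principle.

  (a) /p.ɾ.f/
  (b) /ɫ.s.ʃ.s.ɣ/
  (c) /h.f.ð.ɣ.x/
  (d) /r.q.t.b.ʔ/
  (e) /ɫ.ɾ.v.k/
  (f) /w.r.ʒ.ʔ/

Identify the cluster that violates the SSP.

a

(a) 1-4-2 → violates
(b) 4-2-2-2-2 → obeys
(c) 2-2-2-2-2 → obeys
(d) 4-1-1-1-1 → obeys
(e) 4-4-2-1 → obeys
(f) 5-4-2-1 → obeys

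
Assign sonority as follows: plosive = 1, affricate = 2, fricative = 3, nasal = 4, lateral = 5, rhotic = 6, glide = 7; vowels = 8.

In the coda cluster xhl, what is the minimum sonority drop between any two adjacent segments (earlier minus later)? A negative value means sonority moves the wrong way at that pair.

/x/: fricative = 3.
/h/: fricative = 3.
/l/: lateral = 5.
/x/→/h/: change +0.
/h/→/l/: change -2.
Minimum = -2.

-2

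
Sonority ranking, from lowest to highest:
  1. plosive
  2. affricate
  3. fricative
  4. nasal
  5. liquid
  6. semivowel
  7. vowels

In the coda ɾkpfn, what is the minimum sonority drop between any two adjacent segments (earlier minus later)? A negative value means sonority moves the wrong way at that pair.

/ɾ/ — liquid, sonority 5.
/k/ — plosive, sonority 1.
/p/ — plosive, sonority 1.
/f/ — fricative, sonority 3.
/n/ — nasal, sonority 4.
/ɾ/→/k/: change +4.
/k/→/p/: change +0.
/p/→/f/: change -2.
/f/→/n/: change -1.
Minimum = -2.

-2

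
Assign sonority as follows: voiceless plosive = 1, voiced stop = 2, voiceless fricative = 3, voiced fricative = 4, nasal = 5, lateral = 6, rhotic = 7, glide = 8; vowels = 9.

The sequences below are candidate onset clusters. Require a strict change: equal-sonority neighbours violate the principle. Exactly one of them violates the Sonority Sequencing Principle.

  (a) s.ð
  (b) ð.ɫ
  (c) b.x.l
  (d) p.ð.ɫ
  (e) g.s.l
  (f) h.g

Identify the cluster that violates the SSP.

f

(a) s.ð: profile 3-4 — obeys.
(b) ð.ɫ: profile 4-6 — obeys.
(c) b.x.l: profile 2-3-6 — obeys.
(d) p.ð.ɫ: profile 1-4-6 — obeys.
(e) g.s.l: profile 2-3-6 — obeys.
(f) h.g: profile 3-2 — violates.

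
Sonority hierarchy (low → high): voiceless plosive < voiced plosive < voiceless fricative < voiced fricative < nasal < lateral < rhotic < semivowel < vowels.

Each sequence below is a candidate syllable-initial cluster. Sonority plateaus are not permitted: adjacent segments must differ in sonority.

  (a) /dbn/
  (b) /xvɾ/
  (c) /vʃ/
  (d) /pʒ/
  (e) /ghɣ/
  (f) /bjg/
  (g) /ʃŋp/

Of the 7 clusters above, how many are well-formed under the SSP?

(a) /dbn/: profile 2-2-5 — violates.
(b) /xvɾ/: profile 3-4-7 — obeys.
(c) /vʃ/: profile 4-3 — violates.
(d) /pʒ/: profile 1-4 — obeys.
(e) /ghɣ/: profile 2-3-4 — obeys.
(f) /bjg/: profile 2-8-2 — violates.
(g) /ʃŋp/: profile 3-5-1 — violates.

3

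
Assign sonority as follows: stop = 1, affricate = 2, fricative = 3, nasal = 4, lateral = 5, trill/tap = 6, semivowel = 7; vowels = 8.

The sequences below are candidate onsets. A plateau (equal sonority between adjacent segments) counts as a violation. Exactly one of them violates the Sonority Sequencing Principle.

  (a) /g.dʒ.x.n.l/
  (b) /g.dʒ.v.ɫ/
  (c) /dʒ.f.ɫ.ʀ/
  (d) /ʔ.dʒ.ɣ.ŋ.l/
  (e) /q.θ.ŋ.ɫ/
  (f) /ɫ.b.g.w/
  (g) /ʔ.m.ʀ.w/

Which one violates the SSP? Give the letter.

(a) sonority 1-2-3-4-5: well-formed.
(b) sonority 1-2-3-5: well-formed.
(c) sonority 2-3-5-6: well-formed.
(d) sonority 1-2-3-4-5: well-formed.
(e) sonority 1-3-4-5: well-formed.
(f) sonority 5-1-1-7: ill-formed.
(g) sonority 1-4-6-7: well-formed.

f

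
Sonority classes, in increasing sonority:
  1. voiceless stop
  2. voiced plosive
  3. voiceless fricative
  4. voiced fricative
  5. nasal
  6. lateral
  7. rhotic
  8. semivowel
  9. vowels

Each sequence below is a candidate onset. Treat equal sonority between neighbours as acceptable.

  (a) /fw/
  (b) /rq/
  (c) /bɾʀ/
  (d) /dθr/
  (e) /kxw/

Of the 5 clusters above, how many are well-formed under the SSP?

(a) /fw/: profile 3-8 — obeys.
(b) /rq/: profile 7-1 — violates.
(c) /bɾʀ/: profile 2-7-7 — obeys.
(d) /dθr/: profile 2-3-7 — obeys.
(e) /kxw/: profile 1-3-8 — obeys.

4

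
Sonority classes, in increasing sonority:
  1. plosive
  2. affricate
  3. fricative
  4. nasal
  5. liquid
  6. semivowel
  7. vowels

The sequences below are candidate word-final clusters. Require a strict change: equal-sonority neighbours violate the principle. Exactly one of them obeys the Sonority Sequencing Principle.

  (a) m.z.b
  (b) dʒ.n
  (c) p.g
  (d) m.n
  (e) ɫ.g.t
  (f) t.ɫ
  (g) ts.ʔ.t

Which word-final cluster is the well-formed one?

(a) sonority 4-3-1: well-formed.
(b) sonority 2-4: ill-formed.
(c) sonority 1-1: ill-formed.
(d) sonority 4-4: ill-formed.
(e) sonority 5-1-1: ill-formed.
(f) sonority 1-5: ill-formed.
(g) sonority 2-1-1: ill-formed.

a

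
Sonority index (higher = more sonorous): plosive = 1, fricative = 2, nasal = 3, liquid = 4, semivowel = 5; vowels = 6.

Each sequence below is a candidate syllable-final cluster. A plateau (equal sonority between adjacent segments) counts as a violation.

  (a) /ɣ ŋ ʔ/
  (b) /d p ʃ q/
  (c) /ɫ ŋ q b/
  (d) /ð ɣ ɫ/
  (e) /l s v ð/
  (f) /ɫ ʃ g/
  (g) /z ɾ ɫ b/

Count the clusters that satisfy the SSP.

1

(a) 2-3-1 → violates
(b) 1-1-2-1 → violates
(c) 4-3-1-1 → violates
(d) 2-2-4 → violates
(e) 4-2-2-2 → violates
(f) 4-2-1 → obeys
(g) 2-4-4-1 → violates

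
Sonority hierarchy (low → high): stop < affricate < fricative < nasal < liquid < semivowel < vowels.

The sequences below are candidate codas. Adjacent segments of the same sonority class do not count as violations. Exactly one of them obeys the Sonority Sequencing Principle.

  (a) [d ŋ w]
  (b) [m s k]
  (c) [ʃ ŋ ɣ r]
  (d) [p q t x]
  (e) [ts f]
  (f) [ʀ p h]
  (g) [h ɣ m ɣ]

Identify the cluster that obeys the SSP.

b

(a) 1-4-6 → violates
(b) 4-3-1 → obeys
(c) 3-4-3-5 → violates
(d) 1-1-1-3 → violates
(e) 2-3 → violates
(f) 5-1-3 → violates
(g) 3-3-4-3 → violates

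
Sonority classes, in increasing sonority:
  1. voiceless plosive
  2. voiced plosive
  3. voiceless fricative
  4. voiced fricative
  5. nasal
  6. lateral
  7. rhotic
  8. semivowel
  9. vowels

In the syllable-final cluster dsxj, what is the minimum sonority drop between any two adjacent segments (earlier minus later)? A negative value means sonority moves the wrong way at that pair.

/d/ — voiced plosive, sonority 2.
/s/ — voiceless fricative, sonority 3.
/x/ — voiceless fricative, sonority 3.
/j/ — semivowel, sonority 8.
/d/→/s/: change -1.
/s/→/x/: change +0.
/x/→/j/: change -5.
Minimum = -5.

-5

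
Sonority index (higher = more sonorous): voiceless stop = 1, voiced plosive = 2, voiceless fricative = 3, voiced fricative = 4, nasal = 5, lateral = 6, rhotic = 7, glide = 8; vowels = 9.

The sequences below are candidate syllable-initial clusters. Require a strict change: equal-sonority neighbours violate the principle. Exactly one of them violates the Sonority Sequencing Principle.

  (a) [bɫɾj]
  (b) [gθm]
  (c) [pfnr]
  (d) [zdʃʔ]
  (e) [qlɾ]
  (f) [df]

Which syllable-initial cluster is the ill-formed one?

d

(a) [bɫɾj]: profile 2-6-7-8 — obeys.
(b) [gθm]: profile 2-3-5 — obeys.
(c) [pfnr]: profile 1-3-5-7 — obeys.
(d) [zdʃʔ]: profile 4-2-3-1 — violates.
(e) [qlɾ]: profile 1-6-7 — obeys.
(f) [df]: profile 2-3 — obeys.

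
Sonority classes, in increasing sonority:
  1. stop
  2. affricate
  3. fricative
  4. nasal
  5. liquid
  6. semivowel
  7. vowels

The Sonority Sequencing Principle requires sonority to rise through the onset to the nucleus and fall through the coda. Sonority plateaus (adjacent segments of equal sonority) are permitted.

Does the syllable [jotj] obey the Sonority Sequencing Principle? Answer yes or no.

Onset: /j/ is a semivowel (sonority 6); then the nucleus /o/ (sonority 7).
Onset profile 6-7 — rises to the nucleus.
Coda: /t/ is a stop (sonority 1), /j/ is a semivowel (sonority 6).
Coda profile 7-1-6 — does not fall throughout.

no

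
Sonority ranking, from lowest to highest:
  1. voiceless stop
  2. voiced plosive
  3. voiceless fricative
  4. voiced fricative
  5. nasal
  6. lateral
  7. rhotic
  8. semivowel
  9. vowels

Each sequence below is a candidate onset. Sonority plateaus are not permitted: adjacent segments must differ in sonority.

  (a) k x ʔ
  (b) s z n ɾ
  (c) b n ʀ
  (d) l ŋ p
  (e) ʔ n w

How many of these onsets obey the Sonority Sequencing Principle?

3

(a) k x ʔ: profile 1-3-1 — violates.
(b) s z n ɾ: profile 3-4-5-7 — obeys.
(c) b n ʀ: profile 2-5-7 — obeys.
(d) l ŋ p: profile 6-5-1 — violates.
(e) ʔ n w: profile 1-5-8 — obeys.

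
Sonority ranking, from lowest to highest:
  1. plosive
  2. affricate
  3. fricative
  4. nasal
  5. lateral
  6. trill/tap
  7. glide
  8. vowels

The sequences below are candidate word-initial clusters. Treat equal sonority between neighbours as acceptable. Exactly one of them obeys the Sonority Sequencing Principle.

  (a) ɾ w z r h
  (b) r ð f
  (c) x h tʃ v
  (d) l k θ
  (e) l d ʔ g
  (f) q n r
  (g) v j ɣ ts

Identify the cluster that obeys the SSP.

(a) ɾ w z r h: profile 6-7-3-6-3 — violates.
(b) r ð f: profile 6-3-3 — violates.
(c) x h tʃ v: profile 3-3-2-3 — violates.
(d) l k θ: profile 5-1-3 — violates.
(e) l d ʔ g: profile 5-1-1-1 — violates.
(f) q n r: profile 1-4-6 — obeys.
(g) v j ɣ ts: profile 3-7-3-2 — violates.

f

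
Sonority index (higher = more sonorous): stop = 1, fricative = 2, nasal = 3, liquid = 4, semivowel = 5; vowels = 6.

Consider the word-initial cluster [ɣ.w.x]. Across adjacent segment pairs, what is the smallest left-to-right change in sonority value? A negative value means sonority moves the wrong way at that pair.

/ɣ/ — fricative, sonority 2.
/w/ — semivowel, sonority 5.
/x/ — fricative, sonority 2.
/ɣ/→/w/: change +3.
/w/→/x/: change -3.
Minimum = -3.

-3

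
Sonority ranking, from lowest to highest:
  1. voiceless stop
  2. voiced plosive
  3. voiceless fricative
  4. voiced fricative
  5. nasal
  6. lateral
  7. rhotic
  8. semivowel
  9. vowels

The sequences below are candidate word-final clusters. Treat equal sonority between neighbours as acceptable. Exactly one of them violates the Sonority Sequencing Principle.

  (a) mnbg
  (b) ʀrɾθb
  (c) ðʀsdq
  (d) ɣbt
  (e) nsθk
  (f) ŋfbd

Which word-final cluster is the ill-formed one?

c

(a) 5-5-2-2 → obeys
(b) 7-7-7-3-2 → obeys
(c) 4-7-3-2-1 → violates
(d) 4-2-1 → obeys
(e) 5-3-3-1 → obeys
(f) 5-3-2-2 → obeys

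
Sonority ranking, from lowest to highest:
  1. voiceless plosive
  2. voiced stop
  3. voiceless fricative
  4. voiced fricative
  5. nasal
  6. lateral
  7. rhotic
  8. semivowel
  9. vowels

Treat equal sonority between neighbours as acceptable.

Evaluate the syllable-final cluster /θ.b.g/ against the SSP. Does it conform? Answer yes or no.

yes

/θ/: voiceless fricative = 3.
/b/: voiced stop = 2.
/g/: voiced stop = 2.
The profile 3-2-2 is non-increasing (plateaus allowed), so the syllable-final cluster satisfies the SSP.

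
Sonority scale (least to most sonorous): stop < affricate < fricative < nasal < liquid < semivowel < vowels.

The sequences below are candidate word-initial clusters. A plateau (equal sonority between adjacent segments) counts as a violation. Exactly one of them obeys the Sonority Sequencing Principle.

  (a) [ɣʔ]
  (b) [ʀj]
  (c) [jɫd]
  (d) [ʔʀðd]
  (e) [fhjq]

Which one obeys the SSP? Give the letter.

b

(a) 3-1 → violates
(b) 5-6 → obeys
(c) 6-5-1 → violates
(d) 1-5-3-1 → violates
(e) 3-3-6-1 → violates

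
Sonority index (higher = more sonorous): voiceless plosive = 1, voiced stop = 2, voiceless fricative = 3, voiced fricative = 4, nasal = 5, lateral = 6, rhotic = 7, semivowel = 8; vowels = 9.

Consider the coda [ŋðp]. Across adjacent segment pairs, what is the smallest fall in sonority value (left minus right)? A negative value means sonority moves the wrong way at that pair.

/ŋ/ is a nasal (sonority 5).
/ð/ is a voiced fricative (sonority 4).
/p/ is a voiceless plosive (sonority 1).
/ŋ/→/ð/: change +1.
/ð/→/p/: change +3.
Minimum = 1.

1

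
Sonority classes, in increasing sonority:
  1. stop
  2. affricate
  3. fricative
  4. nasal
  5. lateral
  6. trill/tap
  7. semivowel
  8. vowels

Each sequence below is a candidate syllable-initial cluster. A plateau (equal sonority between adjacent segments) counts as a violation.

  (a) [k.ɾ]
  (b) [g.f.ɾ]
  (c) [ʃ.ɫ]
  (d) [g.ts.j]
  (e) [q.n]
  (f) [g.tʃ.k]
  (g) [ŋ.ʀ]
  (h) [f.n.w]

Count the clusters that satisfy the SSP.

(a) [k.ɾ]: profile 1-6 — obeys.
(b) [g.f.ɾ]: profile 1-3-6 — obeys.
(c) [ʃ.ɫ]: profile 3-5 — obeys.
(d) [g.ts.j]: profile 1-2-7 — obeys.
(e) [q.n]: profile 1-4 — obeys.
(f) [g.tʃ.k]: profile 1-2-1 — violates.
(g) [ŋ.ʀ]: profile 4-6 — obeys.
(h) [f.n.w]: profile 3-4-7 — obeys.

7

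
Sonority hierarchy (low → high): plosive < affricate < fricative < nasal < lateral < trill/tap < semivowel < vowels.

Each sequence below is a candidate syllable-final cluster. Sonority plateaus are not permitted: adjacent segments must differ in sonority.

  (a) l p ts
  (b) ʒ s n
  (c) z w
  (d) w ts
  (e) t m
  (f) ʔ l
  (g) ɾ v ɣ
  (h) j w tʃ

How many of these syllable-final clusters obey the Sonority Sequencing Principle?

(a) 5-1-2 → violates
(b) 3-3-4 → violates
(c) 3-7 → violates
(d) 7-2 → obeys
(e) 1-4 → violates
(f) 1-5 → violates
(g) 6-3-3 → violates
(h) 7-7-2 → violates

1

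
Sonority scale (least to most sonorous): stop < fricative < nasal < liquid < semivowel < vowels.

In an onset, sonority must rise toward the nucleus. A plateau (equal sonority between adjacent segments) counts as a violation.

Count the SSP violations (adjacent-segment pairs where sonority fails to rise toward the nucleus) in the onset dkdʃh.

3

/d/ is a stop (sonority 1).
/k/ is a stop (sonority 1).
/d/ is a stop (sonority 1).
/ʃ/ is a fricative (sonority 2).
/h/ is a fricative (sonority 2).
/d/→/k/: 1→1 (plateau) — violation.
/k/→/d/: 1→1 (plateau) — violation.
/d/→/ʃ/: 1→2 (rises) — ok.
/ʃ/→/h/: 2→2 (plateau) — violation.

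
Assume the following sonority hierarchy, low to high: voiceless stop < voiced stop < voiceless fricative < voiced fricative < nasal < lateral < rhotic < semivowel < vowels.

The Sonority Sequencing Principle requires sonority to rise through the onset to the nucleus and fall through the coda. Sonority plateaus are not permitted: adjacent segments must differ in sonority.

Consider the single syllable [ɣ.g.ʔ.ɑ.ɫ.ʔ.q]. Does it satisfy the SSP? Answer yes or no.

no

Onset: /ɣ/ is a voiced fricative (sonority 4), /g/ is a voiced stop (sonority 2), /ʔ/ is a voiceless stop (sonority 1); then the nucleus /ɑ/ (sonority 9).
Onset profile 4-2-1-9 — does not strictly rise throughout.
Coda: /ɫ/ is a lateral (sonority 6), /ʔ/ is a voiceless stop (sonority 1), /q/ is a voiceless stop (sonority 1).
Coda profile 9-6-1-1 — does not strictly fall throughout.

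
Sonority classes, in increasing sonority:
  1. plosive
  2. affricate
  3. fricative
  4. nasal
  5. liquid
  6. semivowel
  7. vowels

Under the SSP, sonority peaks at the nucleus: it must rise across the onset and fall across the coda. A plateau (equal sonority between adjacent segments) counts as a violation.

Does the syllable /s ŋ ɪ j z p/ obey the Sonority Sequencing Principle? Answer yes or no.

yes

Onset: /s/ is a fricative (sonority 3), /ŋ/ is a nasal (sonority 4); then the nucleus /ɪ/ (sonority 7).
Onset profile 3-4-7 — rises to the nucleus.
Coda: /j/ is a semivowel (sonority 6), /z/ is a fricative (sonority 3), /p/ is a plosive (sonority 1).
Coda profile 7-6-3-1 — falls from the nucleus.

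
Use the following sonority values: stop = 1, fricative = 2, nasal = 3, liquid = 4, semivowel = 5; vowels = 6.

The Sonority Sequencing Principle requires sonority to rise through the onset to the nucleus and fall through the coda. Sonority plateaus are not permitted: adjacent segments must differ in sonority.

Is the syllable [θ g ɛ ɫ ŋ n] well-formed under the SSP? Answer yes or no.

Onset: /θ/ is a fricative (sonority 2), /g/ is a stop (sonority 1); then the nucleus /ɛ/ (sonority 6).
Onset profile 2-1-6 — does not strictly rise throughout.
Coda: /ɫ/ is a liquid (sonority 4), /ŋ/ is a nasal (sonority 3), /n/ is a nasal (sonority 3).
Coda profile 6-4-3-3 — does not strictly fall throughout.

no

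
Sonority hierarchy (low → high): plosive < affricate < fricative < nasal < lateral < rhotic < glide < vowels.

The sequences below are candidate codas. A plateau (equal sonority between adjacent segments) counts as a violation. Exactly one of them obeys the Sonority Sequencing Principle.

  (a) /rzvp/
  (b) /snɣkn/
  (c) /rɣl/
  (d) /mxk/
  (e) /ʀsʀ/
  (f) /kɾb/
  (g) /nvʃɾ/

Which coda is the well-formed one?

(a) /rzvp/: profile 6-3-3-1 — violates.
(b) /snɣkn/: profile 3-4-3-1-4 — violates.
(c) /rɣl/: profile 6-3-5 — violates.
(d) /mxk/: profile 4-3-1 — obeys.
(e) /ʀsʀ/: profile 6-3-6 — violates.
(f) /kɾb/: profile 1-6-1 — violates.
(g) /nvʃɾ/: profile 4-3-3-6 — violates.

d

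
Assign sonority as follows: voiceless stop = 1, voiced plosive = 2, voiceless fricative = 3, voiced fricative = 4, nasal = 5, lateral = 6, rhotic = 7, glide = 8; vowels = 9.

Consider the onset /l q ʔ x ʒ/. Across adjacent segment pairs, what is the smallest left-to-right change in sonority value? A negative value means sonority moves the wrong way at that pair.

-5

/l/ — lateral, sonority 6.
/q/ — voiceless stop, sonority 1.
/ʔ/ — voiceless stop, sonority 1.
/x/ — voiceless fricative, sonority 3.
/ʒ/ — voiced fricative, sonority 4.
/l/→/q/: change -5.
/q/→/ʔ/: change +0.
/ʔ/→/x/: change +2.
/x/→/ʒ/: change +1.
Minimum = -5.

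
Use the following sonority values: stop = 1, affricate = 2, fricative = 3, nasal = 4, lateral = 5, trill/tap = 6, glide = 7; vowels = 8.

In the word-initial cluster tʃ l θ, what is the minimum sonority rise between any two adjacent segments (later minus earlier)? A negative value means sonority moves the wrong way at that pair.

/tʃ/: affricate = 2.
/l/: lateral = 5.
/θ/: fricative = 3.
/tʃ/→/l/: change +3.
/l/→/θ/: change -2.
Minimum = -2.

-2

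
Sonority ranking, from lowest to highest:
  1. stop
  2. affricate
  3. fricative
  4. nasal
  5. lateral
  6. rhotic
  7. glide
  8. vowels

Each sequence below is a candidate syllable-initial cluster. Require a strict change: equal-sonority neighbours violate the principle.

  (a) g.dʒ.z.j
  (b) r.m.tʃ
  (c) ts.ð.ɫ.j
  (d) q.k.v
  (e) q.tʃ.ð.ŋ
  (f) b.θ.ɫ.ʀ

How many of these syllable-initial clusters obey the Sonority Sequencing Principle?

(a) sonority 1-2-3-7: well-formed.
(b) sonority 6-4-2: ill-formed.
(c) sonority 2-3-5-7: well-formed.
(d) sonority 1-1-3: ill-formed.
(e) sonority 1-2-3-4: well-formed.
(f) sonority 1-3-5-6: well-formed.

4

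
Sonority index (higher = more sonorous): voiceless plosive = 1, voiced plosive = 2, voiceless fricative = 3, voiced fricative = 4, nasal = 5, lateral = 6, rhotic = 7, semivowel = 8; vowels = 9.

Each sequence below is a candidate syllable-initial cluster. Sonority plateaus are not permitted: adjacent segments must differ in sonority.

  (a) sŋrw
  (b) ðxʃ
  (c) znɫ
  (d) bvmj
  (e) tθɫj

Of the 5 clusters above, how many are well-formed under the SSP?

(a) sonority 3-5-7-8: well-formed.
(b) sonority 4-3-3: ill-formed.
(c) sonority 4-5-6: well-formed.
(d) sonority 2-4-5-8: well-formed.
(e) sonority 1-3-6-8: well-formed.

4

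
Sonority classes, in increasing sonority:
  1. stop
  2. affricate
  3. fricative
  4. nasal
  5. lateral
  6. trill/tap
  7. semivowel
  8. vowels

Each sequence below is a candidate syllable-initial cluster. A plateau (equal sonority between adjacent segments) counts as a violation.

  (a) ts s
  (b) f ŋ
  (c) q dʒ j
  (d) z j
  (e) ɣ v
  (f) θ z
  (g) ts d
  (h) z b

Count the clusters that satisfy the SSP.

4

(a) ts s: profile 2-3 — obeys.
(b) f ŋ: profile 3-4 — obeys.
(c) q dʒ j: profile 1-2-7 — obeys.
(d) z j: profile 3-7 — obeys.
(e) ɣ v: profile 3-3 — violates.
(f) θ z: profile 3-3 — violates.
(g) ts d: profile 2-1 — violates.
(h) z b: profile 3-1 — violates.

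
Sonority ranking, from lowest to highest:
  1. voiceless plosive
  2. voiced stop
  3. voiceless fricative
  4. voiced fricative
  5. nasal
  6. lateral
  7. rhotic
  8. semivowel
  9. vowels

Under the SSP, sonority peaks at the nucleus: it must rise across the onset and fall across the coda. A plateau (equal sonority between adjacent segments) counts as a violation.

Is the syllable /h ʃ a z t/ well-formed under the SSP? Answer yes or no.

no

Onset: /h/ is a voiceless fricative (sonority 3), /ʃ/ is a voiceless fricative (sonority 3); then the nucleus /a/ (sonority 9).
Onset profile 3-3-9 — does not strictly rise throughout.
Coda: /z/ is a voiced fricative (sonority 4), /t/ is a voiceless plosive (sonority 1).
Coda profile 9-4-1 — falls from the nucleus.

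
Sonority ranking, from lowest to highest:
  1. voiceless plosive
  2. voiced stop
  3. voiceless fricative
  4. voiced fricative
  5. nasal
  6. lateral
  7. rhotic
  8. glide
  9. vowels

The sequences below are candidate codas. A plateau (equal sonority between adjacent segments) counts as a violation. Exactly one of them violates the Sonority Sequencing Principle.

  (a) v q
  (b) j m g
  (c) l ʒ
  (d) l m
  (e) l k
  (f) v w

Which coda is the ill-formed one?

(a) 4-1 → obeys
(b) 8-5-2 → obeys
(c) 6-4 → obeys
(d) 6-5 → obeys
(e) 6-1 → obeys
(f) 4-8 → violates

f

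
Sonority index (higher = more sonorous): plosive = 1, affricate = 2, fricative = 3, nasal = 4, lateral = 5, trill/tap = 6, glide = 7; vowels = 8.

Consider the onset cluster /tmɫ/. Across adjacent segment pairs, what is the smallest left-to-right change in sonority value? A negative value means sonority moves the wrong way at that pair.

/t/ is a plosive (sonority 1).
/m/ is a nasal (sonority 4).
/ɫ/ is a lateral (sonority 5).
/t/→/m/: change +3.
/m/→/ɫ/: change +1.
Minimum = 1.

1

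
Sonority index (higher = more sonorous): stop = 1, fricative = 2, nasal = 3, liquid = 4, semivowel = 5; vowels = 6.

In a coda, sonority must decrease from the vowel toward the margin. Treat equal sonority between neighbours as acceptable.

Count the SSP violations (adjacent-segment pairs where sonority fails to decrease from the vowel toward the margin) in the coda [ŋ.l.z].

/ŋ/ — nasal, sonority 3.
/l/ — liquid, sonority 4.
/z/ — fricative, sonority 2.
/ŋ/→/l/: 3→4 (does not fall) — violation.
/l/→/z/: 4→2 (falls) — ok.

1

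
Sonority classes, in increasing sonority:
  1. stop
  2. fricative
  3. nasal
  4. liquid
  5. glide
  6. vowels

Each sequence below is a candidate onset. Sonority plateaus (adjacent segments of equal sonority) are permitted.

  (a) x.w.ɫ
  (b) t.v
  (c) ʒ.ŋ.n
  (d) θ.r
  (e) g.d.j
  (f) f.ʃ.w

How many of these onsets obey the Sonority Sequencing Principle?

5

(a) 2-5-4 → violates
(b) 1-2 → obeys
(c) 2-3-3 → obeys
(d) 2-4 → obeys
(e) 1-1-5 → obeys
(f) 2-2-5 → obeys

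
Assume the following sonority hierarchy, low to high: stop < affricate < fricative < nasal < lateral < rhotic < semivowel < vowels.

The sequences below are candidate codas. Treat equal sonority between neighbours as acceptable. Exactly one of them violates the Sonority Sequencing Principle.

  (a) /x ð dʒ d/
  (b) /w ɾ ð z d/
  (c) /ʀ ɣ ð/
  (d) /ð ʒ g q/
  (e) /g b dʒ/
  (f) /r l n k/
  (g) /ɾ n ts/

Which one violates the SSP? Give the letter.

e

(a) sonority 3-3-2-1: well-formed.
(b) sonority 7-6-3-3-1: well-formed.
(c) sonority 6-3-3: well-formed.
(d) sonority 3-3-1-1: well-formed.
(e) sonority 1-1-2: ill-formed.
(f) sonority 6-5-4-1: well-formed.
(g) sonority 6-4-2: well-formed.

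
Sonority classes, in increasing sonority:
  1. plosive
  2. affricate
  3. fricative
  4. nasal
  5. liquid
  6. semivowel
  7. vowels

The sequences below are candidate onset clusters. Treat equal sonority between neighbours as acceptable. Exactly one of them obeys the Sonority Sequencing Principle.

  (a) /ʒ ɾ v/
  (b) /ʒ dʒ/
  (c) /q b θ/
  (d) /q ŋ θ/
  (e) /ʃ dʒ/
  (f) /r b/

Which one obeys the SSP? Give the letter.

c

(a) 3-5-3 → violates
(b) 3-2 → violates
(c) 1-1-3 → obeys
(d) 1-4-3 → violates
(e) 3-2 → violates
(f) 5-1 → violates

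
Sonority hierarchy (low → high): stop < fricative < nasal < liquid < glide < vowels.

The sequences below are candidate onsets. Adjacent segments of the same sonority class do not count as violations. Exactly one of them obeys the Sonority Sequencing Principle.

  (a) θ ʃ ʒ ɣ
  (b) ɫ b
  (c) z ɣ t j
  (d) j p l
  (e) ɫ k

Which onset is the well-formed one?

(a) θ ʃ ʒ ɣ: profile 2-2-2-2 — obeys.
(b) ɫ b: profile 4-1 — violates.
(c) z ɣ t j: profile 2-2-1-5 — violates.
(d) j p l: profile 5-1-4 — violates.
(e) ɫ k: profile 4-1 — violates.

a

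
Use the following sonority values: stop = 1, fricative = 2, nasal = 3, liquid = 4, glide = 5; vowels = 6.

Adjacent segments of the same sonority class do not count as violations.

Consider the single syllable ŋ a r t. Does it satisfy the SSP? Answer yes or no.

yes

Onset: /ŋ/ is a nasal (sonority 3); then the nucleus /a/ (sonority 6).
Onset profile 3-6 — rises to the nucleus.
Coda: /r/ is a liquid (sonority 4), /t/ is a stop (sonority 1).
Coda profile 6-4-1 — falls from the nucleus.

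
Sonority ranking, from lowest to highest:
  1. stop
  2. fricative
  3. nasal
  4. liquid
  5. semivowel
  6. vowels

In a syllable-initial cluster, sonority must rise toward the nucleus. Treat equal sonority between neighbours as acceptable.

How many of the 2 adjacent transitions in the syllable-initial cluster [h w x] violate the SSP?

1

/h/ is a fricative (sonority 2).
/w/ is a semivowel (sonority 5).
/x/ is a fricative (sonority 2).
/h/→/w/: 2→5 (rises) — ok.
/w/→/x/: 5→2 (does not rise) — violation.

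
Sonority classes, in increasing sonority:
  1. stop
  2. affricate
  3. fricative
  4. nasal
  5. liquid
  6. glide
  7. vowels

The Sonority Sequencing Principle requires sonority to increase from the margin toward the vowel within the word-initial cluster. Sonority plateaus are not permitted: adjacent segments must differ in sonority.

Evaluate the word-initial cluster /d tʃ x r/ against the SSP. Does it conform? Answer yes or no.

/d/ is a stop (sonority 1).
/tʃ/ is an affricate (sonority 2).
/x/ is a fricative (sonority 3).
/r/ is a liquid (sonority 5).
The profile 1-2-3-5 strictly rises, so the word-initial cluster satisfies the SSP.

yes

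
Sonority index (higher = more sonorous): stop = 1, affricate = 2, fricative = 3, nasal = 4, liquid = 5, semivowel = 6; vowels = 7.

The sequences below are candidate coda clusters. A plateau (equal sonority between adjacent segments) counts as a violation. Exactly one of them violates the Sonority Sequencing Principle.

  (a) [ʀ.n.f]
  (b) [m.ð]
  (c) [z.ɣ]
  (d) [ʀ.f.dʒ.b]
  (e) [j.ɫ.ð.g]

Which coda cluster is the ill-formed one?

(a) sonority 5-4-3: well-formed.
(b) sonority 4-3: well-formed.
(c) sonority 3-3: ill-formed.
(d) sonority 5-3-2-1: well-formed.
(e) sonority 6-5-3-1: well-formed.

c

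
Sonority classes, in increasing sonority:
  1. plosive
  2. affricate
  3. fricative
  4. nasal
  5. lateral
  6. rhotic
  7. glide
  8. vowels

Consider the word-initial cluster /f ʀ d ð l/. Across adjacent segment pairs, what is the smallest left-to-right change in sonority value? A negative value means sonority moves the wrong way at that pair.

/f/ is a fricative (sonority 3).
/ʀ/ is a rhotic (sonority 6).
/d/ is a plosive (sonority 1).
/ð/ is a fricative (sonority 3).
/l/ is a lateral (sonority 5).
/f/→/ʀ/: change +3.
/ʀ/→/d/: change -5.
/d/→/ð/: change +2.
/ð/→/l/: change +2.
Minimum = -5.

-5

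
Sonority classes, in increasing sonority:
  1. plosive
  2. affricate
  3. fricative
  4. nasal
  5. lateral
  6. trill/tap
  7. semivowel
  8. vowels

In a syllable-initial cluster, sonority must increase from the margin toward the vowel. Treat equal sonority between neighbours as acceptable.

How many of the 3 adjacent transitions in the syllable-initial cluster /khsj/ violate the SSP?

/k/: plosive = 1.
/h/: fricative = 3.
/s/: fricative = 3.
/j/: semivowel = 7.
/k/→/h/: 1→3 (rises) — ok.
/h/→/s/: 3→3 (plateau, allowed) — ok.
/s/→/j/: 3→7 (rises) — ok.

0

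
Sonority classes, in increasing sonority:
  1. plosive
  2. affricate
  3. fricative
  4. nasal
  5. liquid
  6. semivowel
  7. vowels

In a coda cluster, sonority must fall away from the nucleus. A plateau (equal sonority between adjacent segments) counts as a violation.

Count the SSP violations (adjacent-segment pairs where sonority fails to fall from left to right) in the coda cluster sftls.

2

/s/ is a fricative (sonority 3).
/f/ is a fricative (sonority 3).
/t/ is a plosive (sonority 1).
/l/ is a liquid (sonority 5).
/s/ is a fricative (sonority 3).
/s/→/f/: 3→3 (plateau) — violation.
/f/→/t/: 3→1 (falls) — ok.
/t/→/l/: 1→5 (does not fall) — violation.
/l/→/s/: 5→3 (falls) — ok.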